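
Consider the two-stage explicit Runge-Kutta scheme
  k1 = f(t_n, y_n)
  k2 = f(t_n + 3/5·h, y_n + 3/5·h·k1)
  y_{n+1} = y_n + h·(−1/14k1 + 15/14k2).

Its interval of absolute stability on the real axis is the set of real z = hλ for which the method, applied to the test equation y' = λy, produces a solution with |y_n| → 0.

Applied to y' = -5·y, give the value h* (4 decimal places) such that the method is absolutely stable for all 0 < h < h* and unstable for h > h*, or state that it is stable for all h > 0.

(-1.5556,0); λ=-5 ⇒ h* = (14/9)/5 = 0.3111.

Test eqn y'=λy, z=hλ:
  k1=λy_n ⇒ h·k1=z·y_n;  k2=λ(1+3/5z)y_n ⇒ h·k2=z(1+3/5z)y_n
  y_{n+1}/y_n = 1 − 1/14z + 15/14z(1+3/5z) = 1 + z + 9/14z²
  R(z) = 1 + z + 9/14z².

Solve |R(x)|<1 on ℝ⁻.
x=-1.18: |R|=0.7151
R=1: x+9/14x²=0 ⇒ x=−14/9=-1.5556; min R=1−1/(4·9/14)=0.6111>−1
Confirm numerically:
  x=-0.941: |R|=0.62824 <1
  x=-0.892: |R|=0.61950 <1
  x=-0.815: |R|=0.61200 <1
  x=-2.129: |R|=1.78484 >1
  x=-1.813: |R|=1.30005 >1
So |R|<1 on (-1.5556, 0).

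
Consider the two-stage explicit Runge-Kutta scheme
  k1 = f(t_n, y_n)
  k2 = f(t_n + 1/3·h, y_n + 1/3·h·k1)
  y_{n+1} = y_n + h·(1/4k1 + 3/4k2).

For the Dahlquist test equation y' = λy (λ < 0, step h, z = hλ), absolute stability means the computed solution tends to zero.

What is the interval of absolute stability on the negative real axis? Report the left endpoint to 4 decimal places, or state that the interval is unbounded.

With y'=λy (z=hλ):
  k1=λy_n ⇒ h·k1=z·y_n;  k2=λ(1+1/3z)y_n ⇒ h·k2=z(1+1/3z)y_n
  y_{n+1}/y_n = 1 + 1/4z + 3/4z(1+1/3z) = 1 + z + 1/4z²
  R(z) = 1 + z + 1/4z².

Find x<0 with |R(x)|<1.
x=-1.48: |R|=0.0676
R=1: x+1/4x²=0 ⇒ x=−4=-4.0000; min R=1−1/(4·1/4)=0.0000>−1
Confirm numerically:
  x=-3.340: |R|=0.44890 <1
  x=-3.235: |R|=0.38131 <1
  x=-2.762: |R|=0.14516 <1
  x=-4.162: |R|=1.16856 >1
  x=-4.100: |R|=1.10250 >1
Interval (-4.0000, 0).

z∈(-4.0000,0).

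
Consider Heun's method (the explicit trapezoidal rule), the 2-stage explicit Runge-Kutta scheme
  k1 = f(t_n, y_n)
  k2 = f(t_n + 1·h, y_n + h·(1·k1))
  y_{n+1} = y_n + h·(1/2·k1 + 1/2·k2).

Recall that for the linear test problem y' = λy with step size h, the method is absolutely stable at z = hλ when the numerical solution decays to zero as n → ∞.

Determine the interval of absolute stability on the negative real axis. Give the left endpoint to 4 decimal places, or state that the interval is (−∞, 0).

(-2.0000, 0).

On y'=λy, z=hλ:
  order 2, 2-stage ⇒ R(z)=1+z+z^2/2
  (e.g. R(-0.71)=0.54205, |R|=0.54205)

Solve |R(x)|<1 on ℝ⁻.
x=-0.71: |R|=0.5421
|R(-1.61)|=0.6861 |R(-1.49)|=0.6200 |R(-1.05)|=0.5012
Bisect:
  x_lo=-2.8006 |R|=2.1210  x_hi=-0.3023 |R|=0.7434
  mid=-1.55145 |R|=0.65205 →hi
  mid=-2.17601 |R|=1.19150 →lo
  mid=-1.86373 |R|=0.87301 →hi
  mid=-2.01987 |R|=1.02007 →lo
  mid=-1.94180 |R|=0.94349 →hi
  mid=-1.98083 |R|=0.98102 →hi
  mid=-2.00035 |R|=1.00035 →lo
  mid=-1.99059 |R|=0.99064 →hi
  mid=-1.99547 |R|=0.99548 →hi
  mid=-1.99791 |R|=0.99791 →hi
  ...
  [-2.00005,-1.99989] ⇒ x*=-2.0000
Stable set (-2.0000, 0).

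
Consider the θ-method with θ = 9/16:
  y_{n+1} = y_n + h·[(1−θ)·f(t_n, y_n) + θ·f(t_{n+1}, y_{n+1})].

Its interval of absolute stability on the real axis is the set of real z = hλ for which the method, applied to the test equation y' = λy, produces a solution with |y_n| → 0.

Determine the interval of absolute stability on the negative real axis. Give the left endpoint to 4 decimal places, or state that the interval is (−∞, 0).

unbounded; (−∞, 0).

Test eqn y'=λy, z=hλ:
  y_{n+1} = y_n + z·[7/16·y_n + 9/16·y_{n+1}] ⇒ (1 − 9/16z)y_{n+1} = (1 + 7/16z)y_n
  R(z) = (1 + 7/16z)/(1 − 9/16z).

Find x<0 with |R(x)|<1.
x=-1.71: |R|=0.1284
x=-2: |R|=0.0588
x=-10: |R|=0.5094
x=-100: |R|=0.7467
θ=9/16≥1/2 ⇒ |1+7/16x|<|1−9/16x| ∀x<0 ⇒ unbounded interval.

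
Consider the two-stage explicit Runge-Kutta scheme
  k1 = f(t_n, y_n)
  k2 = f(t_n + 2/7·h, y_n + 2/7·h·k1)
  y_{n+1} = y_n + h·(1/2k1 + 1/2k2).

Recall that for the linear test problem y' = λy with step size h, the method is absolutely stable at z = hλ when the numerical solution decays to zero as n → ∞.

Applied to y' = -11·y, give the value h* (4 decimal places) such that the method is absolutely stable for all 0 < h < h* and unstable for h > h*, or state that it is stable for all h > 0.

With y'=λy (z=hλ):
  k1=λy_n ⇒ h·k1=z·y_n;  k2=λ(1+2/7z)y_n ⇒ h·k2=z(1+2/7z)y_n
  y_{n+1}/y_n = 1 + 1/2z + 1/2z(1+2/7z) = 1 + z + 1/7z²
  R(z) = 1 + z + 1/7z².

Find x<0 with |R(x)|<1.
x=-0.99: |R|=0.1500
R=1: x+1/7x²=0 ⇒ x=−7=-7.0000; min R=1−1/(4·1/7)=-0.7500>−1
Confirm numerically:
  x=-6.370: |R|=0.42670 <1
  x=-6.235: |R|=0.31860 <1
  x=-5.510: |R|=0.17284 <1
  x=-7.209: |R|=1.21524 >1
  x=-7.199: |R|=1.20466 >1
  x=-7.060: |R|=1.06051 >1
So |R|<1 on (-7.0000, 0).

(-7.0000,0); λ=-11 ⇒ h* = (7)/11 = 0.6364.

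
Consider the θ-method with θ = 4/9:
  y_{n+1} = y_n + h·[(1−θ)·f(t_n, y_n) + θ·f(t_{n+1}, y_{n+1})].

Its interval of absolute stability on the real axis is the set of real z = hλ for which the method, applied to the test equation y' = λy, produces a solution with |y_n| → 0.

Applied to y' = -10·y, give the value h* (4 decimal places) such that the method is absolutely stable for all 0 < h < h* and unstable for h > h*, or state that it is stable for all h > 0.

(-18.0000,0); λ=-10 ⇒ h* = (18)/10 = 1.8000.

Test eqn y'=λy, z=hλ:
  y_{n+1} = y_n + z·[5/9·y_n + 4/9·y_{n+1}] ⇒ (1 − 4/9z)y_{n+1} = (1 + 5/9z)y_n
  R(z) = (1 + 5/9z)/(1 − 4/9z).

Need |R(x)|<1, x<0.
x=-0.89: |R|=0.3623
R=−1: 1+5/9x = −1+4/9x ⇒ -1/9x=2 ⇒ x=2/(-1/9)=-18.0000
Confirm numerically:
  x=-17.457: |R|=0.99311 <1
  x=-15.836: |R|=0.97009 <1
  x=-12.655: |R|=0.91035 <1
  x=-10.205: |R|=0.84354 <1
  x=-18.443: |R|=1.00535 >1
  x=-18.310: |R|=1.00377 >1
  x=-18.195: |R|=1.00238 >1
So |R|<1 on (-18.0000, 0).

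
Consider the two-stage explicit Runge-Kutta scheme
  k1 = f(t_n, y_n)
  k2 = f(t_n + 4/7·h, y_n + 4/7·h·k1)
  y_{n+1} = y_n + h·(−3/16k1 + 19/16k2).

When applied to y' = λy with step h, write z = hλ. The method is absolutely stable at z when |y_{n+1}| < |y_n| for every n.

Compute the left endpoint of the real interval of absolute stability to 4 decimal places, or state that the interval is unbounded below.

With y'=λy (z=hλ):
  k1=λy_n ⇒ h·k1=z·y_n;  k2=λ(1+4/7z)y_n ⇒ h·k2=z(1+4/7z)y_n
  y_{n+1}/y_n = 1 − 3/16z + 19/16z(1+4/7z) = 1 + z + 19/28z²
  R(z) = 1 + z + 19/28z².

Solve |R(x)|<1 on ℝ⁻.
x=-1.55: |R|=1.0803
R=1: x+19/28x²=0 ⇒ x=−28/19=-1.4737; min R=1−1/(4·19/28)=0.6316>−1
Confirm numerically:
  x=-0.934: |R|=0.65796 <1
  x=-0.811: |R|=0.63531 <1
  x=-0.738: |R|=0.63158 <1
  x=-2.011: |R|=1.73322 >1
  x=-1.552: |R|=1.08248 >1
Stable set (-1.4737, 0).

left endpoint -1.4737.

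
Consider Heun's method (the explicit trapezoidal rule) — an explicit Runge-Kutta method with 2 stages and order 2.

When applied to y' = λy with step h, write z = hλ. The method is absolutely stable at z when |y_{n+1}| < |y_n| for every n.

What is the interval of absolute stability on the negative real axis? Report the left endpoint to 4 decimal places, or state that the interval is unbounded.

z∈(-2.0000,0).

Set f=λy, z=hλ:
  order 2, 2-stage ⇒ R(z)=1+z+z^2/2
  (e.g. R(-1.67)=0.72445, |R|=0.72445)

Solve |R(x)|<1 on ℝ⁻.
x=-1.67: |R|=0.7244
|R(-2.3)|=1.3450 |R(-2)|=1.0000 |R(-0.64)|=0.5648
Bisect:
  x_lo=-2.8992 |R|=2.3035  x_hi=-0.1999 |R|=0.8200
  mid=-1.54956 |R|=0.65101 →hi
  mid=-2.22438 |R|=1.24955 →lo
  mid=-1.88697 |R|=0.89336 →hi
  mid=-2.05567 |R|=1.05722 →lo
  mid=-1.97132 |R|=0.97173 →hi
  mid=-2.01350 |R|=1.01359 →lo
  mid=-1.99241 |R|=0.99244 →hi
  mid=-2.00295 |R|=1.00296 →lo
  ...
  [-2.00015,-1.99999] ⇒ x*=-2.0000
So |R|<1 on (-2.0000, 0).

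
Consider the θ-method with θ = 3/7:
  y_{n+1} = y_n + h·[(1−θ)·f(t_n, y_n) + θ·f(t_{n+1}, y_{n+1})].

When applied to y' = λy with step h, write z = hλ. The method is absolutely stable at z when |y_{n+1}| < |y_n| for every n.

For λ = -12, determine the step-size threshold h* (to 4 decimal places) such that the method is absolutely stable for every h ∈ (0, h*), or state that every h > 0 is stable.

(-14.0000,0); λ=-12 ⇒ h* = (14)/12 = 1.1667.

On y'=λy, z=hλ:
  y_{n+1} = y_n + z·[4/7·y_n + 3/7·y_{n+1}] ⇒ (1 − 3/7z)y_{n+1} = (1 + 4/7z)y_n
  so R(z) = (1 + 4/7z)/(1 − 3/7z).

Solve |R(x)|<1 on ℝ⁻.
x=-0.8: |R|=0.4043
R=−1: 1+4/7x = −1+3/7x ⇒ -1/7x=2 ⇒ x=2/(-1/7)=-14.0000
Confirm numerically:
  x=-13.169: |R|=0.98213 <1
  x=-12.973: |R|=0.97763 <1
  x=-6.231: |R|=0.69762 <1
  x=-14.461: |R|=1.00915 >1
  x=-14.336: |R|=1.00672 >1
Stable set (-14.0000, 0).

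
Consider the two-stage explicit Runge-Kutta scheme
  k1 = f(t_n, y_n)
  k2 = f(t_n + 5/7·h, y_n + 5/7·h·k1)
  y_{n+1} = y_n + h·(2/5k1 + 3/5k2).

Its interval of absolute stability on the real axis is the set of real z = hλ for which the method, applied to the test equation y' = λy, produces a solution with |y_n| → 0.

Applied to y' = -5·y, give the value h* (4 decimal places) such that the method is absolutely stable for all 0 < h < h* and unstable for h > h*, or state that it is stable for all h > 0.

Set f=λy, z=hλ:
  k1=λy_n ⇒ h·k1=z·y_n;  k2=λ(1+5/7z)y_n ⇒ h·k2=z(1+5/7z)y_n
  y_{n+1}/y_n = 1 + 2/5z + 3/5z(1+5/7z) = 1 + z + 3/7z²
  R(z) = 1 + z + 3/7z².

Solve |R(x)|<1 on ℝ⁻.
x=-0.85: |R|=0.4596
R=1: x+3/7x²=0 ⇒ x=−7/3=-2.3333; min R=1−1/(4·3/7)=0.4167>−1
Confirm numerically:
  x=-2.283: |R|=0.95075 <1
  x=-1.995: |R|=0.71072 <1
  x=-1.334: |R|=0.42867 <1
  x=-2.787: |R|=1.54187 >1
  x=-2.650: |R|=1.35964 >1
  x=-2.479: |R|=1.15476 >1
Stable set (-2.3333, 0).

(-2.3333,0); λ=-5 ⇒ h* = (7/3)/5 = 0.4667.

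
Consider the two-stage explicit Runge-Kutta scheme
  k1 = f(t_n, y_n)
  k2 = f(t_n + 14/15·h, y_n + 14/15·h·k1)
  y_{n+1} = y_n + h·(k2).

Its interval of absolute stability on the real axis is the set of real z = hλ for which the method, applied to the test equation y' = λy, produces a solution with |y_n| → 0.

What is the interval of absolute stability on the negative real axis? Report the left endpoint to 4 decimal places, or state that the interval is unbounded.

z∈(-1.0714,0).

On y'=λy, z=hλ:
  k1=λy_n ⇒ h·k1=z·y_n;  k2=λ(1+14/15z)y_n ⇒ h·k2=z(1+14/15z)y_n
  y_{n+1}/y_n = 1 + z(1+14/15z) = 1 + z + 14/15z²
  ⇒ R(z) = 1 + z + 14/15z².

Need |R(x)|<1, x<0.
x=-1.08: |R|=1.0086
R=1: x+14/15x²=0 ⇒ x=−15/14=-1.0714; min R=1−1/(4·14/15)=0.7321>−1
Confirm numerically:
  x=-1.025: |R|=0.95558 <1
  x=-0.980: |R|=0.91637 <1
  x=-0.785: |R|=0.79014 <1
  x=-1.154: |R|=1.08893 >1
  x=-1.123: |R|=1.05405 >1
Interval (-1.0714, 0).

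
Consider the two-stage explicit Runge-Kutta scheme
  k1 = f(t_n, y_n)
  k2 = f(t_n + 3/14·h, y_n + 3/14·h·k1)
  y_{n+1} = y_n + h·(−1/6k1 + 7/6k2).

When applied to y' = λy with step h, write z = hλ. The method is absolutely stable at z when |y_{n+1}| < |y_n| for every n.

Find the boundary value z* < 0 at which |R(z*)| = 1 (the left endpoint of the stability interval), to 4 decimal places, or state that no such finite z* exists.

z* = -4.0000.

Test eqn y'=λy, z=hλ:
  k1=λy_n ⇒ h·k1=z·y_n;  k2=λ(1+3/14z)y_n ⇒ h·k2=z(1+3/14z)y_n
  y_{n+1}/y_n = 1 − 1/6z + 7/6z(1+3/14z) = 1 + z + 1/4z²
  R(z) = 1 + z + 1/4z².

Need |R(x)|<1, x<0.
x=-0.39: |R|=0.6480
R=1: x+1/4x²=0 ⇒ x=−4=-4.0000; min R=1−1/(4·1/4)=0.0000>−1
Confirm numerically:
  x=-3.944: |R|=0.94478 <1
  x=-3.359: |R|=0.46172 <1
  x=-2.737: |R|=0.13579 <1
  x=-4.414: |R|=1.45685 >1
  x=-4.082: |R|=1.08368 >1
  x=-4.023: |R|=1.02313 >1
Stable set (-4.0000, 0).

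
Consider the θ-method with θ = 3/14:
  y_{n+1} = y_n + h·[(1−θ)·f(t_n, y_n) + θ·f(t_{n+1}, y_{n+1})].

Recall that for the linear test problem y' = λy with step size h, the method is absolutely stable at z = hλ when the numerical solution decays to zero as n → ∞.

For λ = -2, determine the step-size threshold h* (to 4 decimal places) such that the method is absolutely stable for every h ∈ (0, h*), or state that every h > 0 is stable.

(-3.5000,0); λ=-2 ⇒ h* = (7/2)/2 = 1.7500.

With y'=λy (z=hλ):
  y_{n+1} = y_n + z·[11/14·y_n + 3/14·y_{n+1}] ⇒ (1 − 3/14z)y_{n+1} = (1 + 11/14z)y_n
  so R(z) = (1 + 11/14z)/(1 − 3/14z).

Boundary: |R(x)|=1, x<0.
x=-1.45: |R|=0.1063
R=−1: 1+11/14x = −1+3/14x ⇒ -4/7x=2 ⇒ x=2/(-4/7)=-3.5000
Confirm numerically:
  x=-1.977: |R|=0.38869 <1
  x=-1.911: |R|=0.35580 <1
  x=-1.703: |R|=0.24768 <1
  x=-3.927: |R|=1.13250 >1
  x=-3.919: |R|=1.13014 >1
So |R|<1 on (-3.5000, 0).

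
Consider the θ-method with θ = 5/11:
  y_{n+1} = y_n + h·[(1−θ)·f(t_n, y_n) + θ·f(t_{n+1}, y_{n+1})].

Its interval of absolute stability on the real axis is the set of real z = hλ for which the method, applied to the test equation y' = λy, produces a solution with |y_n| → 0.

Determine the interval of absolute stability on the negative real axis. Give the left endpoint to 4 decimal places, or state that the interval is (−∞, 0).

(-22.0000, 0).

With y'=λy (z=hλ):
  y_{n+1} = y_n + z·[6/11·y_n + 5/11·y_{n+1}] ⇒ (1 − 5/11z)y_{n+1} = (1 + 6/11z)y_n
  Hence R(z) = (1 + 6/11z)/(1 − 5/11z).

Find x<0 with |R(x)|<1.
x=-1.78: |R|=0.0161
R=−1: 1+6/11x = −1+5/11x ⇒ -1/11x=2 ⇒ x=2/(-1/11)=-22.0000
Confirm numerically:
  x=-20.282: |R|=0.98472 <1
  x=-19.551: |R|=0.97748 <1
  x=-11.532: |R|=0.84754 <1
  x=-8.970: |R|=0.76670 <1
  x=-22.565: |R|=1.00456 >1
  x=-22.558: |R|=1.00451 >1
  x=-22.308: |R|=1.00251 >1
Stable set (-22.0000, 0).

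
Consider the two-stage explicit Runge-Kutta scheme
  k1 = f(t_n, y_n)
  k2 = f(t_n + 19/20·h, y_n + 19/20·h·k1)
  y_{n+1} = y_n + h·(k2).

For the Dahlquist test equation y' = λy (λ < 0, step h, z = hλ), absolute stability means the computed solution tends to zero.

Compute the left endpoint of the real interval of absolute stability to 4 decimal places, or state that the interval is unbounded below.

Test eqn y'=λy, z=hλ:
  k1=λy_n ⇒ h·k1=z·y_n;  k2=λ(1+19/20z)y_n ⇒ h·k2=z(1+19/20z)y_n
  y_{n+1}/y_n = 1 + z(1+19/20z) = 1 + z + 19/20z²
  R(z) = 1 + z + 19/20z².

Boundary: |R(x)|=1, x<0.
x=-0.47: |R|=0.7399
R=1: x+19/20x²=0 ⇒ x=−20/19=-1.0526; min R=1−1/(4·19/20)=0.7368>−1
Confirm numerically:
  x=-1.005: |R|=0.95452 <1
  x=-0.717: |R|=0.77138 <1
  x=-0.587: |R|=0.74034 <1
  x=-1.281: |R|=1.27791 >1
  x=-1.268: |R|=1.25943 >1
  x=-1.253: |R|=1.23851 >1
Stable set (-1.0526, 0).

z* = -1.0526.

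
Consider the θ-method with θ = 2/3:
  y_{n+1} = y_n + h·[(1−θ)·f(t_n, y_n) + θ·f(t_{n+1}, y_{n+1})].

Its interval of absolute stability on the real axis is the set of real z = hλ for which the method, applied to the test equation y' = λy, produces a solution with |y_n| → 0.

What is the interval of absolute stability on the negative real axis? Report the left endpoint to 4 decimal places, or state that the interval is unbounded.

Test eqn y'=λy, z=hλ:
  y_{n+1} = y_n + z·[1/3·y_n + 2/3·y_{n+1}] ⇒ (1 − 2/3z)y_{n+1} = (1 + 1/3z)y_n
  Hence R(z) = (1 + 1/3z)/(1 − 2/3z).

Find x<0 with |R(x)|<1.
x=-1.66: |R|=0.2120
x=-2: |R|=0.1429
x=-10: |R|=0.3043
x=-100: |R|=0.4778
θ=2/3≥1/2 ⇒ |1+1/3x|<|1−2/3x| ∀x<0 ⇒ unbounded interval.

unbounded; (−∞, 0).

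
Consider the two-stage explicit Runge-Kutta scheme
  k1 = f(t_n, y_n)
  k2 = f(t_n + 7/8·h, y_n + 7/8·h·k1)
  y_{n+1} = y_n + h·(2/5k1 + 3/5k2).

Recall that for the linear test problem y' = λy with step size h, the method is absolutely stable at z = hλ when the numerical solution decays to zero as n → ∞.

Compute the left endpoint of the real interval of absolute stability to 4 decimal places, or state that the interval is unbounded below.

With y'=λy (z=hλ):
  k1=λy_n ⇒ h·k1=z·y_n;  k2=λ(1+7/8z)y_n ⇒ h·k2=z(1+7/8z)y_n
  y_{n+1}/y_n = 1 + 2/5z + 3/5z(1+7/8z) = 1 + z + 21/40z²
  ⇒ R(z) = 1 + z + 21/40z².

Need |R(x)|<1, x<0.
x=-1.08: |R|=0.5324
R=1: x+21/40x²=0 ⇒ x=−40/21=-1.9048; min R=1−1/(4·21/40)=0.5238>−1
Confirm numerically:
  x=-1.781: |R|=0.88428 <1
  x=-1.490: |R|=0.67555 <1
  x=-1.139: |R|=0.54209 <1
  x=-1.124: |R|=0.53927 <1
  x=-2.334: |R|=1.52597 >1
  x=-2.063: |R|=1.17138 >1
  x=-2.016: |R|=1.11773 >1
Stable set (-1.9048, 0).

left endpoint -1.9048.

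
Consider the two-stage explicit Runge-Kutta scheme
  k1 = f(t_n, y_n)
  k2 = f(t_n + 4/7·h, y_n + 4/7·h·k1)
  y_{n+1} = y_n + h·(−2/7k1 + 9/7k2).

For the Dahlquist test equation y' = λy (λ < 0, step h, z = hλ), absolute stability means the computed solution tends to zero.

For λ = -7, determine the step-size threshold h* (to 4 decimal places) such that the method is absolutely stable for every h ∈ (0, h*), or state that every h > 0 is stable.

Test eqn y'=λy, z=hλ:
  k1=λy_n ⇒ h·k1=z·y_n;  k2=λ(1+4/7z)y_n ⇒ h·k2=z(1+4/7z)y_n
  y_{n+1}/y_n = 1 − 2/7z + 9/7z(1+4/7z) = 1 + z + 36/49z²
  Hence R(z) = 1 + z + 36/49z².

Solve |R(x)|<1 on ℝ⁻.
x=-0.5: |R|=0.6837
R=1: x+36/49x²=0 ⇒ x=−49/36=-1.3611; min R=1−1/(4·36/49)=0.6597>−1
Confirm numerically:
  x=-1.271: |R|=0.91585 <1
  x=-1.209: |R|=0.86489 <1
  x=-0.924: |R|=0.70326 <1
  x=-0.779: |R|=0.66684 <1
  x=-1.829: |R|=1.62873 >1
  x=-1.604: |R|=1.28623 >1
So |R|<1 on (-1.3611, 0).

(-1.3611,0); λ=-7 ⇒ h* = (49/36)/7 = 0.1944.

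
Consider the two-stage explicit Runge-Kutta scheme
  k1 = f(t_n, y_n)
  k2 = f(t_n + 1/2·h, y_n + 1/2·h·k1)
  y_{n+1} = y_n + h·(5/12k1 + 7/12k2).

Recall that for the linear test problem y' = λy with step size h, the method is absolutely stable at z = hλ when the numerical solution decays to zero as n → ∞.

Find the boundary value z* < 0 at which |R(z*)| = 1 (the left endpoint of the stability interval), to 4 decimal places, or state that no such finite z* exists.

left endpoint -3.4286.

With y'=λy (z=hλ):
  k1=λy_n ⇒ h·k1=z·y_n;  k2=λ(1+1/2z)y_n ⇒ h·k2=z(1+1/2z)y_n
  y_{n+1}/y_n = 1 + 5/12z + 7/12z(1+1/2z) = 1 + z + 7/24z²
  R(z) = 1 + z + 7/24z².

Boundary: |R(x)|=1, x<0.
x=-1.32: |R|=0.1882
R=1: x+7/24x²=0 ⇒ x=−24/7=-3.4286; min R=1−1/(4·7/24)=0.1429>−1
Confirm numerically:
  x=-3.380: |R|=0.95212 <1
  x=-2.965: |R|=0.59911 <1
  x=-1.913: |R|=0.15437 <1
  x=-1.498: |R|=0.15650 <1
  x=-3.976: |R|=1.63483 >1
  x=-3.759: |R|=1.36227 >1
  x=-3.673: |R|=1.26185 >1
Interval (-3.4286, 0).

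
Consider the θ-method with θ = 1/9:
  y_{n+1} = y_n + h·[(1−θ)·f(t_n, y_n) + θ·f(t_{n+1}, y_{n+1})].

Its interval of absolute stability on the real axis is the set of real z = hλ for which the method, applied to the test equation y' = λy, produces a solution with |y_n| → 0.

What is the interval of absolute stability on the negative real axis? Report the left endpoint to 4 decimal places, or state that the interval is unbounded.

Set f=λy, z=hλ:
  y_{n+1} = y_n + z·[8/9·y_n + 1/9·y_{n+1}] ⇒ (1 − 1/9z)y_{n+1} = (1 + 8/9z)y_n
  Hence R(z) = (1 + 8/9z)/(1 − 1/9z).

Solve |R(x)|<1 on ℝ⁻.
x=-1.58: |R|=0.3440
R=−1: 1+8/9x = −1+1/9x ⇒ -7/9x=2 ⇒ x=2/(-7/9)=-2.5714
Confirm numerically:
  x=-2.259: |R|=0.80576 <1
  x=-2.098: |R|=0.70139 <1
  x=-1.971: |R|=0.61690 <1
  x=-1.452: |R|=0.25029 <1
  x=-3.072: |R|=1.29026 >1
  x=-2.682: |R|=1.06626 >1
  x=-2.646: |R|=1.04482 >1
Stable set (-2.5714, 0).

z∈(-2.5714,0).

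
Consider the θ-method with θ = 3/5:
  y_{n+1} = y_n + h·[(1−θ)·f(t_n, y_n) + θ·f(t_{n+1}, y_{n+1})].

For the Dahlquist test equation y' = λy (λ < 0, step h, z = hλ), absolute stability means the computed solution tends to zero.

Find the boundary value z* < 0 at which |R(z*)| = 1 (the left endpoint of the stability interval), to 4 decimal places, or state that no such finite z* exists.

unbounded; (−∞, 0).

On y'=λy, z=hλ:
  y_{n+1} = y_n + z·[2/5·y_n + 3/5·y_{n+1}] ⇒ (1 − 3/5z)y_{n+1} = (1 + 2/5z)y_n
  ⇒ R(z) = (1 + 2/5z)/(1 − 3/5z).

Find x<0 with |R(x)|<1.
x=-0.97: |R|=0.3869
x=-2: |R|=0.0909
x=-10: |R|=0.4286
x=-100: |R|=0.6393
θ=3/5≥1/2 ⇒ |1+2/5x|<|1−3/5x| ∀x<0 ⇒ unbounded interval.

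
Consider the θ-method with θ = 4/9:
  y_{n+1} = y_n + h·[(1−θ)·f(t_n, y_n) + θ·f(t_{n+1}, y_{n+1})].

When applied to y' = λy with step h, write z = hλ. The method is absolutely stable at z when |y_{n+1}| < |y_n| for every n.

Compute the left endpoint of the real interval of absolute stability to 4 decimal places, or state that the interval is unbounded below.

Test eqn y'=λy, z=hλ:
  y_{n+1} = y_n + z·[5/9·y_n + 4/9·y_{n+1}] ⇒ (1 − 4/9z)y_{n+1} = (1 + 5/9z)y_n
  ⇒ R(z) = (1 + 5/9z)/(1 − 4/9z).

Boundary: |R(x)|=1, x<0.
x=-1.77: |R|=0.0093
R=−1: 1+5/9x = −1+4/9x ⇒ -1/9x=2 ⇒ x=2/(-1/9)=-18.0000
Confirm numerically:
  x=-15.910: |R|=0.97123 <1
  x=-15.899: |R|=0.97106 <1
  x=-12.339: |R|=0.90299 <1
  x=-10.060: |R|=0.83875 <1
  x=-18.393: |R|=1.00476 >1
  x=-18.129: |R|=1.00158 >1
  x=-18.100: |R|=1.00123 >1
So |R|<1 on (-18.0000, 0).

left endpoint -18.0000.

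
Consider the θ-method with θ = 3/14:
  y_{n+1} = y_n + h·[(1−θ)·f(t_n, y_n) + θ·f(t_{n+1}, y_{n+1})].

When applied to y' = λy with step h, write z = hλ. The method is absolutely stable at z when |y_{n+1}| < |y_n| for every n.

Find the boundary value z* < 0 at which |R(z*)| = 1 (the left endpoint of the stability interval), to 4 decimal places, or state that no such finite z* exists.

z* = -3.5000.

Test eqn y'=λy, z=hλ:
  y_{n+1} = y_n + z·[11/14·y_n + 3/14·y_{n+1}] ⇒ (1 − 3/14z)y_{n+1} = (1 + 11/14z)y_n
  R(z) = (1 + 11/14z)/(1 − 3/14z).

Find x<0 with |R(x)|<1.
x=-0.58: |R|=0.4841
R=−1: 1+11/14x = −1+3/14x ⇒ -4/7x=2 ⇒ x=2/(-4/7)=-3.5000
Confirm numerically:
  x=-2.979: |R|=0.81828 <1
  x=-2.042: |R|=0.42045 <1
  x=-2.015: |R|=0.40733 <1
  x=-3.995: |R|=1.15240 >1
  x=-3.724: |R|=1.07119 >1
  x=-3.636: |R|=1.04368 >1
Interval (-3.5000, 0).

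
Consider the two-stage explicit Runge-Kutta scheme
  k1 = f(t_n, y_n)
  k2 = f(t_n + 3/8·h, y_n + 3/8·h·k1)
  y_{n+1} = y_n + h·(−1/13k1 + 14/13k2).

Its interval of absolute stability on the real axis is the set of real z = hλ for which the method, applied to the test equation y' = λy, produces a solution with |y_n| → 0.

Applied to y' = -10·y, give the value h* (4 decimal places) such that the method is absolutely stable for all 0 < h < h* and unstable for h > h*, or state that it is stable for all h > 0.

(-2.4762,0); λ=-10 ⇒ h* = (52/21)/10 = 0.2476.

With y'=λy (z=hλ):
  k1=λy_n ⇒ h·k1=z·y_n;  k2=λ(1+3/8z)y_n ⇒ h·k2=z(1+3/8z)y_n
  y_{n+1}/y_n = 1 − 1/13z + 14/13z(1+3/8z) = 1 + z + 21/52z²
  so R(z) = 1 + z + 21/52z².

Boundary: |R(x)|=1, x<0.
x=-1.56: |R|=0.4228
R=1: x+21/52x²=0 ⇒ x=−52/21=-2.4762; min R=1−1/(4·21/52)=0.3810>−1
Confirm numerically:
  x=-2.404: |R|=0.92991 <1
  x=-1.649: |R|=0.44914 <1
  x=-1.637: |R|=0.44521 <1
  x=-1.064: |R|=0.39319 <1
  x=-2.942: |R|=1.55344 >1
  x=-2.744: |R|=1.29677 >1
  x=-2.535: |R|=1.06021 >1
So |R|<1 on (-2.4762, 0).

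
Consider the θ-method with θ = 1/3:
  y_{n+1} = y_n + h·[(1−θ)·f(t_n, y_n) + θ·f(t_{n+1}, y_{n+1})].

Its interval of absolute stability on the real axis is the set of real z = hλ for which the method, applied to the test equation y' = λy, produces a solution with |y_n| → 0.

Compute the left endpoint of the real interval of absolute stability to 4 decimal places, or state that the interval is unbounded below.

Test eqn y'=λy, z=hλ:
  y_{n+1} = y_n + z·[2/3·y_n + 1/3·y_{n+1}] ⇒ (1 − 1/3z)y_{n+1} = (1 + 2/3z)y_n
  R(z) = (1 + 2/3z)/(1 − 1/3z).

Find x<0 with |R(x)|<1.
x=-1.72: |R|=0.0932
R=−1: 1+2/3x = −1+1/3x ⇒ -1/3x=2 ⇒ x=2/(-1/3)=-6.0000
Confirm numerically:
  x=-4.592: |R|=0.81454 <1
  x=-4.036: |R|=0.72086 <1
  x=-3.713: |R|=0.65932 <1
  x=-6.351: |R|=1.03754 >1
  x=-6.149: |R|=1.01629 >1
Stable set (-6.0000, 0).

z* = -6.0000.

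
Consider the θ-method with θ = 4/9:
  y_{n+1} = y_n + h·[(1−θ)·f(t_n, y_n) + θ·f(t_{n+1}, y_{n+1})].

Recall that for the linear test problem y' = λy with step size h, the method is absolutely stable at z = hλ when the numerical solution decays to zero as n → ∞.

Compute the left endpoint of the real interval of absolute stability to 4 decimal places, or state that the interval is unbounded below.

On y'=λy, z=hλ:
  y_{n+1} = y_n + z·[5/9·y_n + 4/9·y_{n+1}] ⇒ (1 − 4/9z)y_{n+1} = (1 + 5/9z)y_n
  so R(z) = (1 + 5/9z)/(1 − 4/9z).

Solve |R(x)|<1 on ℝ⁻.
x=-1.51: |R|=0.0964
R=−1: 1+5/9x = −1+4/9x ⇒ -1/9x=2 ⇒ x=2/(-1/9)=-18.0000
Confirm numerically:
  x=-15.454: |R|=0.96405 <1
  x=-12.575: |R|=0.90852 <1
  x=-8.871: |R|=0.79478 <1
  x=-18.534: |R|=1.00642 >1
  x=-18.461: |R|=1.00556 >1
  x=-18.405: |R|=1.00490 >1
Interval (-18.0000, 0).

z* = -18.0000.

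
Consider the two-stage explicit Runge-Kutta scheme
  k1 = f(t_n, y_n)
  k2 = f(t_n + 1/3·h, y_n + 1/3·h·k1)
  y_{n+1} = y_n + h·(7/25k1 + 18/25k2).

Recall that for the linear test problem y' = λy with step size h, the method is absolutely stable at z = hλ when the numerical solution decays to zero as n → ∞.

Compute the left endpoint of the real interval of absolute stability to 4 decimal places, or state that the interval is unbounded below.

With y'=λy (z=hλ):
  k1=λy_n ⇒ h·k1=z·y_n;  k2=λ(1+1/3z)y_n ⇒ h·k2=z(1+1/3z)y_n
  y_{n+1}/y_n = 1 + 7/25z + 18/25z(1+1/3z) = 1 + z + 6/25z²
  so R(z) = 1 + z + 6/25z².

Find x<0 with |R(x)|<1.
x=-0.68: |R|=0.4310
R=1: x+6/25x²=0 ⇒ x=−25/6=-4.1667; min R=1−1/(4·6/25)=-0.0417>−1
Confirm numerically:
  x=-4.006: |R|=0.84553 <1
  x=-3.868: |R|=0.72274 <1
  x=-1.957: |R|=0.03784 <1
  x=-1.932: |R|=0.03617 <1
  x=-4.754: |R|=1.67012 >1
  x=-4.565: |R|=1.43641 >1
  x=-4.349: |R|=1.19031 >1
Interval (-4.1667, 0).

left endpoint -4.1667.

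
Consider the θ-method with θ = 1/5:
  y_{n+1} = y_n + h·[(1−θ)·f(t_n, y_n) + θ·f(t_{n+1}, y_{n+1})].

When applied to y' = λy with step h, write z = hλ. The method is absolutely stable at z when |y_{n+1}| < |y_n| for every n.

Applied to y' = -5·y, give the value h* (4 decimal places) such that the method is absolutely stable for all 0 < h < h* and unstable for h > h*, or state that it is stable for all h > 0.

On y'=λy, z=hλ:
  y_{n+1} = y_n + z·[4/5·y_n + 1/5·y_{n+1}] ⇒ (1 − 1/5z)y_{n+1} = (1 + 4/5z)y_n
  so R(z) = (1 + 4/5z)/(1 − 1/5z).

Boundary: |R(x)|=1, x<0.
x=-1.52: |R|=0.1656
R=−1: 1+4/5x = −1+1/5x ⇒ -3/5x=2 ⇒ x=2/(-3/5)=-3.3333
Confirm numerically:
  x=-2.696: |R|=0.75156 <1
  x=-2.288: |R|=0.56970 <1
  x=-2.027: |R|=0.44229 <1
  x=-3.752: |R|=1.14351 >1
  x=-3.369: |R|=1.01279 >1
Interval (-3.3333, 0).

(-3.3333,0); λ=-5 ⇒ h* = (10/3)/5 = 0.6667.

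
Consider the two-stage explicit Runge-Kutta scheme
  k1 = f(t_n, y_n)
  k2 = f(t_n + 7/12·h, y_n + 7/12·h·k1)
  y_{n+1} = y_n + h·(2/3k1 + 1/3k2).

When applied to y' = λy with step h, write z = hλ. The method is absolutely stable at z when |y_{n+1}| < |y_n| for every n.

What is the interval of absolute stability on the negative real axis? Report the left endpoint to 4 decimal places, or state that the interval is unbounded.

(-5.1429, 0).

Set f=λy, z=hλ:
  k1=λy_n ⇒ h·k1=z·y_n;  k2=λ(1+7/12z)y_n ⇒ h·k2=z(1+7/12z)y_n
  y_{n+1}/y_n = 1 + 2/3z + 1/3z(1+7/12z) = 1 + z + 7/36z²
  Hence R(z) = 1 + z + 7/36z².

Find x<0 with |R(x)|<1.
x=-1.27: |R|=0.0436
R=1: x+7/36x²=0 ⇒ x=−36/7=-5.1429; min R=1−1/(4·7/36)=-0.2857>−1
Confirm numerically:
  x=-4.097: |R|=0.16683 <1
  x=-4.007: |R|=0.11501 <1
  x=-3.617: |R|=0.07314 <1
  x=-3.351: |R|=0.16754 <1
  x=-5.718: |R|=1.63946 >1
  x=-5.442: |R|=1.31654 >1
  x=-5.425: |R|=1.29762 >1
Interval (-5.1429, 0).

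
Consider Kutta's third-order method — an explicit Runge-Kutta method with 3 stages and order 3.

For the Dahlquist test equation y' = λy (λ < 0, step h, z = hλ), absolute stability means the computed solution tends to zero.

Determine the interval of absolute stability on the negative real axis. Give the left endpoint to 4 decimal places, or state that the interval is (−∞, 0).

With y'=λy (z=hλ):
  order 3, 3-stage ⇒ R(z)=1+z+z^2/2+z^3/6
  (e.g. R(-0.55)=0.57352, |R|=0.57352)

Need |R(x)|<1, x<0.
x=-0.55: |R|=0.5735
|R(-2.31)|=0.6963 |R(-1.48)|=0.0749 |R(-1.22)|=0.2216
Bisect:
  x_lo=-2.9921 |R|=1.9803  x_hi=-0.3544 |R|=0.7010
  mid=-1.67326 |R|=0.05416 →hi
  mid=-2.33268 |R|=0.72749 →hi
  mid=-2.66240 |R|=1.26356 →lo
  mid=-2.49754 |R|=0.97517 →hi
  mid=-2.57997 |R|=1.11400 →lo
  mid=-2.53875 |R|=1.04328 →lo
  mid=-2.51815 |R|=1.00890 →lo
  ...
  [-2.51283,-2.51267] ⇒ x*=-2.5127
Interval (-2.5127, 0).

z∈(-2.5127,0).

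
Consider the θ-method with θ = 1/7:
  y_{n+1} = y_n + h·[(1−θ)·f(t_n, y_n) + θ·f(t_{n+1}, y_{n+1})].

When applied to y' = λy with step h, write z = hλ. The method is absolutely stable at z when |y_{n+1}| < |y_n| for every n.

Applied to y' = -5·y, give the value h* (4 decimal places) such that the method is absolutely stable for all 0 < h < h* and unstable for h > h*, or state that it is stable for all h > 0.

(-2.8000,0); λ=-5 ⇒ h* = (14/5)/5 = 0.5600.

Test eqn y'=λy, z=hλ:
  y_{n+1} = y_n + z·[6/7·y_n + 1/7·y_{n+1}] ⇒ (1 − 1/7z)y_{n+1} = (1 + 6/7z)y_n
  R(z) = (1 + 6/7z)/(1 − 1/7z).

Find x<0 with |R(x)|<1.
x=-1.53: |R|=0.2556
R=−1: 1+6/7x = −1+1/7x ⇒ -5/7x=2 ⇒ x=2/(-5/7)=-2.8000
Confirm numerically:
  x=-2.457: |R|=0.81865 <1
  x=-1.970: |R|=0.53735 <1
  x=-1.598: |R|=0.30100 <1
  x=-3.235: |R|=1.21251 >1
  x=-2.982: |R|=1.09116 >1
  x=-2.934: |R|=1.06745 >1
So |R|<1 on (-2.8000, 0).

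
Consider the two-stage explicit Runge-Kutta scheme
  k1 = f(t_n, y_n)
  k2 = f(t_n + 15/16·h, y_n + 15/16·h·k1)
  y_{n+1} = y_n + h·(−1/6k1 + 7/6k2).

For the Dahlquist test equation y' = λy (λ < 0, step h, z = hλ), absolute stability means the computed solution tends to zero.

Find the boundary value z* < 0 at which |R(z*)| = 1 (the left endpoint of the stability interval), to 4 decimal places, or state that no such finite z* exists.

z* = -0.9143.

With y'=λy (z=hλ):
  k1=λy_n ⇒ h·k1=z·y_n;  k2=λ(1+15/16z)y_n ⇒ h·k2=z(1+15/16z)y_n
  y_{n+1}/y_n = 1 − 1/6z + 7/6z(1+15/16z) = 1 + z + 35/32z²
  Hence R(z) = 1 + z + 35/32z².

Boundary: |R(x)|=1, x<0.
x=-0.97: |R|=1.0591
R=1: x+35/32x²=0 ⇒ x=−32/35=-0.9143; min R=1−1/(4·35/32)=0.7714>−1
Confirm numerically:
  x=-0.874: |R|=0.96149 <1
  x=-0.506: |R|=0.77404 <1
  x=-0.427: |R|=0.77242 <1
  x=-0.967: |R|=1.05575 >1
  x=-0.934: |R|=1.02014 >1
Interval (-0.9143, 0).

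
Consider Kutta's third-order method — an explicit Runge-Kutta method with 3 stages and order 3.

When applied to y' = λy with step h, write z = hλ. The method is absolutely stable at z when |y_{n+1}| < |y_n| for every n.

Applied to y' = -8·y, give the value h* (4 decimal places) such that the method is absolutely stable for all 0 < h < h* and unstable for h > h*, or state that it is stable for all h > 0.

(-2.5127,0); λ=-8 ⇒ h* = 0.3141.

Test eqn y'=λy, z=hλ:
  order 3, 3-stage ⇒ R(z)=1+z+z^2/2+z^3/6
  (e.g. R(-0.55)=0.57352, |R|=0.57352)

Find x<0 with |R(x)|<1.
x=-0.55: |R|=0.5735
|R(-2.85)|=1.6469 |R(-2.27)|=0.6431 |R(-1.69)|=0.0664
Bisect:
  x_lo=-3.0636 |R|=2.1631  x_hi=-0.1321 |R|=0.8763
  mid=-1.59784 |R|=0.00120 →hi
  mid=-2.33072 |R|=0.72478 →hi
  mid=-2.69717 |R|=1.33000 →lo
  mid=-2.51395 |R|=1.00198 →lo
  mid=-2.42234 |R|=0.85741 →hi
  mid=-2.46814 |R|=0.92815 →hi
  mid=-2.49104 |R|=0.96467 →hi
  mid=-2.50249 |R|=0.98323 →hi
  mid=-2.50822 |R|=0.99258 →hi
  mid=-2.51108 |R|=0.99727 →hi
  ...
  [-2.51287,-2.51269] ⇒ x*=-2.5127
Stable set (-2.5127, 0).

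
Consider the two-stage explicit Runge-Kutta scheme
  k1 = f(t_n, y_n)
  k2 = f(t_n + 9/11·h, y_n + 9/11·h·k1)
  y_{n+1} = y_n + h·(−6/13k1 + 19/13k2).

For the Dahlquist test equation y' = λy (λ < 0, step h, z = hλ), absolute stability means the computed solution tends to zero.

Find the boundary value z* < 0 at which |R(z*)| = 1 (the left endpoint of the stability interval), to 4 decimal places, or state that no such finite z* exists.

z* = -0.8363.

With y'=λy (z=hλ):
  k1=λy_n ⇒ h·k1=z·y_n;  k2=λ(1+9/11z)y_n ⇒ h·k2=z(1+9/11z)y_n
  y_{n+1}/y_n = 1 − 6/13z + 19/13z(1+9/11z) = 1 + z + 171/143z²
  ⇒ R(z) = 1 + z + 171/143z².

Find x<0 with |R(x)|<1.
x=-1.19: |R|=1.5034
R=1: x+171/143x²=0 ⇒ x=−143/171=-0.8363; min R=1−1/(4·171/143)=0.7909>−1
Confirm numerically:
  x=-0.518: |R|=0.80286 <1
  x=-0.452: |R|=0.79231 <1
  x=-0.441: |R|=0.79156 <1
  x=-0.338: |R|=0.79861 <1
  x=-1.370: |R|=1.87440 >1
  x=-0.862: |R|=1.02654 >1
Interval (-0.8363, 0).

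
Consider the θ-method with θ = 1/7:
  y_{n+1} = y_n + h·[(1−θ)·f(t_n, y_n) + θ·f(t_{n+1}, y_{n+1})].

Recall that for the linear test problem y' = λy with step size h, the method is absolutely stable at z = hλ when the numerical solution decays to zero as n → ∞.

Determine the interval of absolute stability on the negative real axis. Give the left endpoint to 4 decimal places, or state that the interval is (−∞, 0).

Set f=λy, z=hλ:
  y_{n+1} = y_n + z·[6/7·y_n + 1/7·y_{n+1}] ⇒ (1 − 1/7z)y_{n+1} = (1 + 6/7z)y_n
  R(z) = (1 + 6/7z)/(1 − 1/7z).

Find x<0 with |R(x)|<1.
x=-0.62: |R|=0.4304
R=−1: 1+6/7x = −1+1/7x ⇒ -5/7x=2 ⇒ x=2/(-5/7)=-2.8000
Confirm numerically:
  x=-2.131: |R|=0.63367 <1
  x=-1.971: |R|=0.53796 <1
  x=-1.623: |R|=0.31752 <1
  x=-1.231: |R|=0.04690 <1
  x=-3.304: |R|=1.24457 >1
  x=-3.149: |R|=1.17194 >1
So |R|<1 on (-2.8000, 0).

z∈(-2.8000,0).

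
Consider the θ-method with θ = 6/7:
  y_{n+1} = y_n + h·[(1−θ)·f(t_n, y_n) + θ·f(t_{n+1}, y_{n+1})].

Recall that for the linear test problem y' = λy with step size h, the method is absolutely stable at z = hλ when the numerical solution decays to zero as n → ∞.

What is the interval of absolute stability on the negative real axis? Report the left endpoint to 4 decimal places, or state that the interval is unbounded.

On y'=λy, z=hλ:
  y_{n+1} = y_n + z·[1/7·y_n + 6/7·y_{n+1}] ⇒ (1 − 6/7z)y_{n+1} = (1 + 1/7z)y_n
  ⇒ R(z) = (1 + 1/7z)/(1 − 6/7z).

Need |R(x)|<1, x<0.
x=-1.52: |R|=0.3400
x=-2: |R|=0.2632
x=-10: |R|=0.0448
x=-100: |R|=0.1532
θ=6/7≥1/2 ⇒ |1+1/7x|<|1−6/7x| ∀x<0 ⇒ interval (−∞,0).

unbounded; (−∞, 0).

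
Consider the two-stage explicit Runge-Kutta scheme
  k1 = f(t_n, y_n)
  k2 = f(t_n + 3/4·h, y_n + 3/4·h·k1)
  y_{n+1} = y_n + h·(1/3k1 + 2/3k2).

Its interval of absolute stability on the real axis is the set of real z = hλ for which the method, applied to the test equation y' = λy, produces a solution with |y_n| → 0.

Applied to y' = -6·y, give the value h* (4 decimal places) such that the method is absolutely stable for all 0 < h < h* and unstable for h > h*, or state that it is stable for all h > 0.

(-2.0000,0); λ=-6 ⇒ h* = (2)/6 = 0.3333.

Test eqn y'=λy, z=hλ:
  k1=λy_n ⇒ h·k1=z·y_n;  k2=λ(1+3/4z)y_n ⇒ h·k2=z(1+3/4z)y_n
  y_{n+1}/y_n = 1 + 1/3z + 2/3z(1+3/4z) = 1 + z + 1/2z²
  so R(z) = 1 + z + 1/2z².

Solve |R(x)|<1 on ℝ⁻.
x=-1.61: |R|=0.6861
R=1: x+1/2x²=0 ⇒ x=−2=-2.0000; min R=1−1/(4·1/2)=0.5000>−1
Confirm numerically:
  x=-1.282: |R|=0.53976 <1
  x=-1.078: |R|=0.50304 <1
  x=-0.936: |R|=0.50205 <1
  x=-2.517: |R|=1.65064 >1
  x=-2.372: |R|=1.44119 >1
So |R|<1 on (-2.0000, 0).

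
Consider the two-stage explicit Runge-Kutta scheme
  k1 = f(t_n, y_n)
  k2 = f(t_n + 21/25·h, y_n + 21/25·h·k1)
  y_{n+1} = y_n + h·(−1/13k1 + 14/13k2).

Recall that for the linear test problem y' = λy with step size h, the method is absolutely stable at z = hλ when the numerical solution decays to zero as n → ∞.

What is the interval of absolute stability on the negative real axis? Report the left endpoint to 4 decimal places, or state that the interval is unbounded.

(-1.1054, 0).

On y'=λy, z=hλ:
  k1=λy_n ⇒ h·k1=z·y_n;  k2=λ(1+21/25z)y_n ⇒ h·k2=z(1+21/25z)y_n
  y_{n+1}/y_n = 1 − 1/13z + 14/13z(1+21/25z) = 1 + z + 294/325z²
  R(z) = 1 + z + 294/325z².

Need |R(x)|<1, x<0.
x=-1.34: |R|=1.2843
R=1: x+294/325x²=0 ⇒ x=−325/294=-1.1054; min R=1−1/(4·294/325)=0.7236>−1
Confirm numerically:
  x=-1.025: |R|=0.92541 <1
  x=-0.757: |R|=0.76139 <1
  x=-0.528: |R|=0.72419 <1
  x=-1.449: |R|=1.45033 >1
  x=-1.349: |R|=1.29722 >1
So |R|<1 on (-1.1054, 0).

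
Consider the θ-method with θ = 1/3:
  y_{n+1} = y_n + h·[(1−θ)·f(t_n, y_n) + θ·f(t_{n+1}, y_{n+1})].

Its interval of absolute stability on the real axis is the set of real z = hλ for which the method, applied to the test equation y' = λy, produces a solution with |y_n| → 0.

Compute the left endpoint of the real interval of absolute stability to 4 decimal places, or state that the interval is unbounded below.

left endpoint -6.0000.

On y'=λy, z=hλ:
  y_{n+1} = y_n + z·[2/3·y_n + 1/3·y_{n+1}] ⇒ (1 − 1/3z)y_{n+1} = (1 + 2/3z)y_n
  R(z) = (1 + 2/3z)/(1 − 1/3z).

Solve |R(x)|<1 on ℝ⁻.
x=-1.46: |R|=0.0179
R=−1: 1+2/3x = −1+1/3x ⇒ -1/3x=2 ⇒ x=2/(-1/3)=-6.0000
Confirm numerically:
  x=-4.573: |R|=0.81157 <1
  x=-4.069: |R|=0.72684 <1
  x=-3.950: |R|=0.70504 <1
  x=-2.963: |R|=0.49069 <1
  x=-6.480: |R|=1.05063 >1
  x=-6.399: |R|=1.04245 >1
  x=-6.065: |R|=1.00717 >1
So |R|<1 on (-6.0000, 0).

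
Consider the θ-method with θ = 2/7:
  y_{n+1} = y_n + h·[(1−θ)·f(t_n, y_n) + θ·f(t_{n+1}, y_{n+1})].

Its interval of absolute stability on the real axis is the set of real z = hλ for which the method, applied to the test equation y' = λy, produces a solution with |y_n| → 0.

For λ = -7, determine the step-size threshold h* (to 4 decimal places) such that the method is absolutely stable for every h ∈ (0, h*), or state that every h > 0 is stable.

With y'=λy (z=hλ):
  y_{n+1} = y_n + z·[5/7·y_n + 2/7·y_{n+1}] ⇒ (1 − 2/7z)y_{n+1} = (1 + 5/7z)y_n
  ⇒ R(z) = (1 + 5/7z)/(1 − 2/7z).

Need |R(x)|<1, x<0.
x=-1.01: |R|=0.2162
R=−1: 1+5/7x = −1+2/7x ⇒ -3/7x=2 ⇒ x=2/(-3/7)=-4.6667
Confirm numerically:
  x=-2.860: |R|=0.57390 <1
  x=-2.277: |R|=0.37952 <1
  x=-1.962: |R|=0.25723 <1
  x=-5.049: |R|=1.06708 >1
  x=-4.739: |R|=1.01317 >1
  x=-4.709: |R|=1.00774 >1
Stable set (-4.6667, 0).

(-4.6667,0); λ=-7 ⇒ h* = (14/3)/7 = 0.6667.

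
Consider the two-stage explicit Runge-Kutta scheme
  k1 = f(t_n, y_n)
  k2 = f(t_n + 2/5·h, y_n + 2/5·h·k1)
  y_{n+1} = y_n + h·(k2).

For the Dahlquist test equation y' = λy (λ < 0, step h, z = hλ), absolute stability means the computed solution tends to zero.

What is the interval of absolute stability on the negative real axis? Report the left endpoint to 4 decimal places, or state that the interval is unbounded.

Set f=λy, z=hλ:
  k1=λy_n ⇒ h·k1=z·y_n;  k2=λ(1+2/5z)y_n ⇒ h·k2=z(1+2/5z)y_n
  y_{n+1}/y_n = 1 + z(1+2/5z) = 1 + z + 2/5z²
  R(z) = 1 + z + 2/5z².

Boundary: |R(x)|=1, x<0.
x=-0.73: |R|=0.4832
R=1: x+2/5x²=0 ⇒ x=−5/2=-2.5000; min R=1−1/(4·2/5)=0.3750>−1
Confirm numerically:
  x=-2.454: |R|=0.95485 <1
  x=-1.911: |R|=0.54977 <1
  x=-1.863: |R|=0.52531 <1
  x=-2.883: |R|=1.44168 >1
  x=-2.838: |R|=1.38370 >1
So |R|<1 on (-2.5000, 0).

(-2.5000, 0).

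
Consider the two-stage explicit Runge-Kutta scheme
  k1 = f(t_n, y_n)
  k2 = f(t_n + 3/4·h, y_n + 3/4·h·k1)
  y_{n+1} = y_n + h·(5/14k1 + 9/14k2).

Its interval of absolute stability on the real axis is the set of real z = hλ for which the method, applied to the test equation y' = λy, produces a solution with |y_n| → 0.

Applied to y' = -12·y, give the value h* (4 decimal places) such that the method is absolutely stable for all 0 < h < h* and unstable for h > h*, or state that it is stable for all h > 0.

(-2.0741,0); λ=-12 ⇒ h* = (56/27)/12 = 0.1728.

With y'=λy (z=hλ):
  k1=λy_n ⇒ h·k1=z·y_n;  k2=λ(1+3/4z)y_n ⇒ h·k2=z(1+3/4z)y_n
  y_{n+1}/y_n = 1 + 5/14z + 9/14z(1+3/4z) = 1 + z + 27/56z²
  ⇒ R(z) = 1 + z + 27/56z².

Solve |R(x)|<1 on ℝ⁻.
x=-1.41: |R|=0.5485
R=1: x+27/56x²=0 ⇒ x=−56/27=-2.0741; min R=1−1/(4·27/56)=0.4815>−1
Confirm numerically:
  x=-0.999: |R|=0.48218 <1
  x=-0.971: |R|=0.48358 <1
  x=-0.919: |R|=0.48820 <1
  x=-2.594: |R|=1.65026 >1
  x=-2.542: |R|=1.57349 >1
  x=-2.346: |R|=1.30758 >1
Stable set (-2.0741, 0).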